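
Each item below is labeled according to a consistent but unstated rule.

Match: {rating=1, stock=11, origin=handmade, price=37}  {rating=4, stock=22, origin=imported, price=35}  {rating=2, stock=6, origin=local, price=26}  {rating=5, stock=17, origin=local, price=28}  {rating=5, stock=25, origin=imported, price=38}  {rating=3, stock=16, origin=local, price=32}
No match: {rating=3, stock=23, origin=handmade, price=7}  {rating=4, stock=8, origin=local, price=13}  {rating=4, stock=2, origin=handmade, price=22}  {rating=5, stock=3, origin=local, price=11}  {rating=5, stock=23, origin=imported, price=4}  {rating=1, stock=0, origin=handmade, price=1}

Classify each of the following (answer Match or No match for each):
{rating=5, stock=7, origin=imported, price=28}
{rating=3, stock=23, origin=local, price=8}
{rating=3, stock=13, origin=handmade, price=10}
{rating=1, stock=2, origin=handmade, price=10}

The distinguishing property — price ≥ 26 — holds for all the 'Match' cases and none of the 'No match' cases.
Match: {rating=5, stock=7, origin=imported, price=28}, since price = 28.
No match: {rating=3, stock=23, origin=local, price=8}, since price = 8.
No match: {rating=3, stock=13, origin=handmade, price=10}, since price = 10.
No match: {rating=1, stock=2, origin=handmade, price=10}, since price = 10.

Match, No match, No match, No match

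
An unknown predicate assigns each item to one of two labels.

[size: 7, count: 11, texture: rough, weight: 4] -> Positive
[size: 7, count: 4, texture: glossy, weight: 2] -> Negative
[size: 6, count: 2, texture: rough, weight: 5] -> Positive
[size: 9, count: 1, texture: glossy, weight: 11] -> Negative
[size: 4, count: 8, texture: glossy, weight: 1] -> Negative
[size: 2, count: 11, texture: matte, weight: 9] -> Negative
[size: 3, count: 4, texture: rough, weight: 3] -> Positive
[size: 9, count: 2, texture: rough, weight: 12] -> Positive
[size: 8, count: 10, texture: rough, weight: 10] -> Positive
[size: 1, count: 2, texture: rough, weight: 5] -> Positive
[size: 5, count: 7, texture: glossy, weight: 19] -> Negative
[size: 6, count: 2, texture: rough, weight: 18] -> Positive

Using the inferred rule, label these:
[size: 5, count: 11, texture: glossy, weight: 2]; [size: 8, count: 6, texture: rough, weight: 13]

Negative, Positive

Comparing the two groups points to one rule — texture is rough.
Negative: [size: 5, count: 11, texture: glossy, weight: 2], since texture is glossy. Positive: [size: 8, count: 6, texture: rough, weight: 13], since texture is rough.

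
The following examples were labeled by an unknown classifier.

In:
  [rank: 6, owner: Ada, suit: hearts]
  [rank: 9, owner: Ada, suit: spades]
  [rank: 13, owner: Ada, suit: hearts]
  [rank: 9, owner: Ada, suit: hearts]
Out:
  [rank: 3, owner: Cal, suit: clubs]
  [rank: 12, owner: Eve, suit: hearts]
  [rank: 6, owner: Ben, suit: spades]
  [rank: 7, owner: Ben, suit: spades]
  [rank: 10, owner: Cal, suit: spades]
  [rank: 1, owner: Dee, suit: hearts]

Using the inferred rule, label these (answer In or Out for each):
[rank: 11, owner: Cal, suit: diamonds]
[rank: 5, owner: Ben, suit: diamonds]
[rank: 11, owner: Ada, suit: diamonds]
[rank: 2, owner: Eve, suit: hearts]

'In' ⟺ owner is Ada.

Out, Out, In, Out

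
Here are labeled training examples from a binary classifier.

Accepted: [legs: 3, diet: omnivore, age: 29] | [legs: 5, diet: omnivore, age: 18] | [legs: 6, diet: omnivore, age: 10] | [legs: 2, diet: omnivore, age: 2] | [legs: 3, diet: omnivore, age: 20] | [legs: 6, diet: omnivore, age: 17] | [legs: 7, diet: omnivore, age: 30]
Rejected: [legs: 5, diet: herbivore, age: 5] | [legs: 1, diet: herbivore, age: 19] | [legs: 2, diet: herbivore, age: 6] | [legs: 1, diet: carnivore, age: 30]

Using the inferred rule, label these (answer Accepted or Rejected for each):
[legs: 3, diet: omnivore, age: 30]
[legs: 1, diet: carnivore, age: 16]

The common property of the 'Accepted' items is: diet is omnivore. No 'Rejected' item has it.
[legs: 3, diet: omnivore, age: 30]: Accepted (diet is omnivore). [legs: 1, diet: carnivore, age: 16]: Rejected (diet is carnivore).

Accepted, Rejected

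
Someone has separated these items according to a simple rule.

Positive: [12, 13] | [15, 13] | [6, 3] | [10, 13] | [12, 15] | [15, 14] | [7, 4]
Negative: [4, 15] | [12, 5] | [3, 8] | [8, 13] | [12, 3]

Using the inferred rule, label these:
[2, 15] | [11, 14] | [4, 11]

Negative, Positive, Negative

A rule that fits every label: |first − second| ≤ 3 — true of each 'Positive' example, false of each 'Negative' one.
[2, 15] — |2−15| = 13, hence Negative.
[11, 14] — |11−14| = 3, hence Positive.
[4, 11] — |4−11| = 7, hence Negative.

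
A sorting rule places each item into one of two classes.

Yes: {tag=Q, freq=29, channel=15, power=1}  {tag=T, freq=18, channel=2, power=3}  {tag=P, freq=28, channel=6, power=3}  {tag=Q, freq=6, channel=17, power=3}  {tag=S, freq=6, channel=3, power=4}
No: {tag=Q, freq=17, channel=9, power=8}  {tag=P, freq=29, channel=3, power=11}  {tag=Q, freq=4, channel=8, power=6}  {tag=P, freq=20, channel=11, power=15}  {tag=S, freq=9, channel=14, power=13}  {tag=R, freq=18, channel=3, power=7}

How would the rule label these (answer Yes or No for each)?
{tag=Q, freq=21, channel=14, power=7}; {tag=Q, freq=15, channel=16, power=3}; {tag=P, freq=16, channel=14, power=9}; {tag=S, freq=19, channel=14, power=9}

No, Yes, No, No

All 'Yes' examples share one property — power ≤ 4 — and every 'No' example lacks it.
{tag=Q, freq=21, channel=14, power=7} → power = 7 → No.
{tag=Q, freq=15, channel=16, power=3} → power = 3 → Yes.
{tag=P, freq=16, channel=14, power=9} → power = 9 → No.
{tag=S, freq=19, channel=14, power=9} → power = 9 → No.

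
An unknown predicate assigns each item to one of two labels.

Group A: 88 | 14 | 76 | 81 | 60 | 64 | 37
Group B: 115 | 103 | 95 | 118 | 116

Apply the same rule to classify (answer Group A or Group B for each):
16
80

Group A, Group A

All 'Group A' examples share one property — at most 88 — and every 'Group B' example lacks it.
16: 16 ≤ 88, matches → Group A.
80: 80 ≤ 88, matches → Group A.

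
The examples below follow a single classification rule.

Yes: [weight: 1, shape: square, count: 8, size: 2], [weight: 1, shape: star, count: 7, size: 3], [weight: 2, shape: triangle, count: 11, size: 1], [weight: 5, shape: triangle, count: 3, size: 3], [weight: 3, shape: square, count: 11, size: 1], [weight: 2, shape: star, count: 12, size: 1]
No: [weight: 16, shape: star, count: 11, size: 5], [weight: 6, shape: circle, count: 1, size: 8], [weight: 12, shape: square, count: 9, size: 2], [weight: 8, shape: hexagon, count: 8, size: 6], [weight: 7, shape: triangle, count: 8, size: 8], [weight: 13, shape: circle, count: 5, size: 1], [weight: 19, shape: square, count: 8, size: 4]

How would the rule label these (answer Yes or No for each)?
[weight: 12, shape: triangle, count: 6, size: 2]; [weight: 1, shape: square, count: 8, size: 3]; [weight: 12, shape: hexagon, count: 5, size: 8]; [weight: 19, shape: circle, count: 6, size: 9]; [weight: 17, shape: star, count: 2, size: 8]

The pattern is that an item is 'Yes' exactly when: weight ≤ 5.
No: [weight: 12, shape: triangle, count: 6, size: 2], since weight = 12.
Yes: [weight: 1, shape: square, count: 8, size: 3], since weight = 1.
No: [weight: 12, shape: hexagon, count: 5, size: 8], since weight = 12.
No: [weight: 19, shape: circle, count: 6, size: 9], since weight = 19.
No: [weight: 17, shape: star, count: 2, size: 8], since weight = 17.

No, Yes, No, No, No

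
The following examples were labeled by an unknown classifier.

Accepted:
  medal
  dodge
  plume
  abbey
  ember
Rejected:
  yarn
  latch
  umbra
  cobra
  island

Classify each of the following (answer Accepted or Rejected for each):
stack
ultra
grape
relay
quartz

Rejected, Rejected, Accepted, Accepted, Rejected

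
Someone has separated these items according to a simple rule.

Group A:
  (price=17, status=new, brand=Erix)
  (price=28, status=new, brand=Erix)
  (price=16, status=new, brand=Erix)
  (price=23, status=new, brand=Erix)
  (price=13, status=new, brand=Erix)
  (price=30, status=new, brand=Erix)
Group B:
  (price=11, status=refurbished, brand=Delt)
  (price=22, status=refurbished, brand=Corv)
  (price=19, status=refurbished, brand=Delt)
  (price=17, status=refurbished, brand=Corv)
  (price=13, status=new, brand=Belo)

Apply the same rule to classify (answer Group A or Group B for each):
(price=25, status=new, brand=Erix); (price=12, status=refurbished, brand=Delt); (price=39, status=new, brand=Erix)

The classifier is using: brand is Erix.
(price=25, status=new, brand=Erix) → brand is Erix → Group A.
(price=12, status=refurbished, brand=Delt) → brand is Delt → Group B.
(price=39, status=new, brand=Erix) → brand is Erix → Group A.

Group A, Group B, Group A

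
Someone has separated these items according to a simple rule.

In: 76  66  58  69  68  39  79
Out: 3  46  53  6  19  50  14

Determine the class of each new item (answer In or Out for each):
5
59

The rule appears to be: digit sum ≥ 11.

Out, In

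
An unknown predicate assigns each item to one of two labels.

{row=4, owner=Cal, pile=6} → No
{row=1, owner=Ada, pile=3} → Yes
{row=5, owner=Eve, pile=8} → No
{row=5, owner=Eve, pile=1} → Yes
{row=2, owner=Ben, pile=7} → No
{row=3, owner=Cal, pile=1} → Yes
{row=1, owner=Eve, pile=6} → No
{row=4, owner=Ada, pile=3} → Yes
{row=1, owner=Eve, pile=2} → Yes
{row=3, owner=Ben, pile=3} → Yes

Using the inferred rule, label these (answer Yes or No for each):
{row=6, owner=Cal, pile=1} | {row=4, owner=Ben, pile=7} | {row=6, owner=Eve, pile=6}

A rule that fits every label: pile ≤ 3 — true of each 'Yes' example, false of each 'No' one.
Yes: {row=6, owner=Cal, pile=1}, since pile = 1.
No: {row=4, owner=Ben, pile=7}, since pile = 7.
No: {row=6, owner=Eve, pile=6}, since pile = 6.

Yes, No, No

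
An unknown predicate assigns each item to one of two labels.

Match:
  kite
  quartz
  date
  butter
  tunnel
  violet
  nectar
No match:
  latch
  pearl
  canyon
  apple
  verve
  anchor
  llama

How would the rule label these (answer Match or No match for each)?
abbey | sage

The simplest hypothesis consistent with all the labels is: even length AND contains 't'.

No match, No match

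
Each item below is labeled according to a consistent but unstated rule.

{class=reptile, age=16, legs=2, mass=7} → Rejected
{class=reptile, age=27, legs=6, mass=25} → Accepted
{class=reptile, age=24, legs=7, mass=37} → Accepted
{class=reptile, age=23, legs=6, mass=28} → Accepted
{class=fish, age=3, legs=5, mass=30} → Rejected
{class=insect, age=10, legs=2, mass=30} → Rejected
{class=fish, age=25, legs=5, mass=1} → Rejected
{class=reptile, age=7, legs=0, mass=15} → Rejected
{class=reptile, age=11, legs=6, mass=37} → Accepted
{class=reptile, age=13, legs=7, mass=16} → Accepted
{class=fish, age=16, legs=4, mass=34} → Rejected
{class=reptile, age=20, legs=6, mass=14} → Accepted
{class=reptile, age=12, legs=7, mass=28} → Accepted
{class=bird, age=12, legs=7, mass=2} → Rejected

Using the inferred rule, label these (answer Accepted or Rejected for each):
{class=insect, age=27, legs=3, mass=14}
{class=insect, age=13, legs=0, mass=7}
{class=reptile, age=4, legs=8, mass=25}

The classifier is using: class is reptile AND legs ≥ 4.

Rejected, Rejected, Accepted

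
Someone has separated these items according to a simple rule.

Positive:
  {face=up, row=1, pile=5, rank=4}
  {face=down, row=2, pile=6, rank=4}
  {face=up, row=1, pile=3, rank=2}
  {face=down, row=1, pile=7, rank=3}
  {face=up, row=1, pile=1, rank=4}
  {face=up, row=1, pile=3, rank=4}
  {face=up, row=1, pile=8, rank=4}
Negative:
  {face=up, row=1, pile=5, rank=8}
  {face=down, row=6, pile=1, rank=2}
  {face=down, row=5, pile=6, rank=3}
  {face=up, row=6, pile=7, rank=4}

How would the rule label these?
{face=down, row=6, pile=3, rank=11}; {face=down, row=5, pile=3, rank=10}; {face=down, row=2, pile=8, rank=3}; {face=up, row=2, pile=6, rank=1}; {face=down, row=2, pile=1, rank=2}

Negative, Negative, Positive, Positive, Positive

The common property of the 'Positive' items is: rank ≤ 4 AND row ≤ 2. No 'Negative' item has it.
{face=down, row=6, pile=3, rank=11}: Negative (rank = 11, row = 6).
{face=down, row=5, pile=3, rank=10}: Negative (rank = 10, row = 5).
{face=down, row=2, pile=8, rank=3}: Positive (rank = 3, row = 2).
{face=up, row=2, pile=6, rank=1}: Positive (rank = 1, row = 2).
{face=down, row=2, pile=1, rank=2}: Positive (rank = 2, row = 2).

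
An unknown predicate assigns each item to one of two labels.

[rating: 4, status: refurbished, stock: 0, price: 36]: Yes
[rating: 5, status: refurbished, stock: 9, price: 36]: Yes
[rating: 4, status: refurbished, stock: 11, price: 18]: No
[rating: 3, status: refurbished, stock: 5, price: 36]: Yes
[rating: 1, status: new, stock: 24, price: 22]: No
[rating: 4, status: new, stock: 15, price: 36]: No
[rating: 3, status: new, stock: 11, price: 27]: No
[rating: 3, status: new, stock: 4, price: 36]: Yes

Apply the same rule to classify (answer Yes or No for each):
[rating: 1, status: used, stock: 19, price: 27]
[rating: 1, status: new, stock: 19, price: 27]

No, No

The pattern is that an item is 'Yes' exactly when: stock ≤ 9.
[rating: 1, status: used, stock: 19, price: 27] — stock = 19, hence No. [rating: 1, status: new, stock: 19, price: 27] — stock = 19, hence No.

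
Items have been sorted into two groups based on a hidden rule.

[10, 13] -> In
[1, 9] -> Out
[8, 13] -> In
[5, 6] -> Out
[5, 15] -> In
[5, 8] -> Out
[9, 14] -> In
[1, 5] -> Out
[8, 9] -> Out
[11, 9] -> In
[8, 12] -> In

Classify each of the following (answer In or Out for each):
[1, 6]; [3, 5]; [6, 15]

'In' ⟺ sum ≥ 20.
[1, 6]: Out (1+6 = 7). [3, 5]: Out (3+5 = 8). [6, 15]: In (6+15 = 21).

Out, Out, In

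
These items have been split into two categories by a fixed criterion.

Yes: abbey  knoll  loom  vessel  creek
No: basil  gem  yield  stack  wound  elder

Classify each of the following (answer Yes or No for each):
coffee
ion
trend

Yes, No, No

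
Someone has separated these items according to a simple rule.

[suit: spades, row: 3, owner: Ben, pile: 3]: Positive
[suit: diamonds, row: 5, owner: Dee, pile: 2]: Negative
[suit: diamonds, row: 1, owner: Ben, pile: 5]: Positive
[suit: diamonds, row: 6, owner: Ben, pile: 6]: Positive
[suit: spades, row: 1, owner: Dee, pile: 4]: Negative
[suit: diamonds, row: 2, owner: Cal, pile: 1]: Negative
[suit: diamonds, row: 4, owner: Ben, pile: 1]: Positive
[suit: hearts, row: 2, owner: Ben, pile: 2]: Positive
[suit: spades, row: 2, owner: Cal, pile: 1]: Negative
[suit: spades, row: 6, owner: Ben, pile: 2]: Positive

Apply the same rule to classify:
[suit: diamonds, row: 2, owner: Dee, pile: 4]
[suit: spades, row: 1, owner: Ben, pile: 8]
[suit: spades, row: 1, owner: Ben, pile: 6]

Negative, Positive, Positive

Every 'Positive' example satisfies: owner is Ben. None of the 'Negative' examples do.
[suit: diamonds, row: 2, owner: Dee, pile: 4] → owner is Dee → Negative.
[suit: spades, row: 1, owner: Ben, pile: 8] → owner is Ben → Positive.
[suit: spades, row: 1, owner: Ben, pile: 6] → owner is Ben → Positive.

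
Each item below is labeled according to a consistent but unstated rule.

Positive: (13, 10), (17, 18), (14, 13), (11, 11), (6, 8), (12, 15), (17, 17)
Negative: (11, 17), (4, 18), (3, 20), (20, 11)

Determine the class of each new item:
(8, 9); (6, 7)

Positive, Positive

The classifier is using: |first − second| ≤ 3.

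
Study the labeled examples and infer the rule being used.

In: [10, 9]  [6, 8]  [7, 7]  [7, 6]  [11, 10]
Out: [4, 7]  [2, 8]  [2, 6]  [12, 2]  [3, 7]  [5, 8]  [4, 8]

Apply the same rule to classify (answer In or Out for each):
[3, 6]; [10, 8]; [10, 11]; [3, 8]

The common property of the 'In' items is: min ≥ 6. No 'Out' item has it.

Out, In, In, Out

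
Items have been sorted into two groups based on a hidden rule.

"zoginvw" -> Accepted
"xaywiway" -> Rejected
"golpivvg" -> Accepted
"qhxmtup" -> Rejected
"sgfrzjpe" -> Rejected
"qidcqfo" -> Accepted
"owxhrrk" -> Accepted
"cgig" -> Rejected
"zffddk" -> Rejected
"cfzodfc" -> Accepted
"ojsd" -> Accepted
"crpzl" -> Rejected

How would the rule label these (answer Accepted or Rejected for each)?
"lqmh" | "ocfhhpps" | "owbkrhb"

Checking candidate rules against both groups, what survives is: contains 'o'.
"lqmh" → no 'o' → Rejected. "ocfhhpps" → has 'o' → Accepted. "owbkrhb" → has 'o' → Accepted.

Rejected, Accepted, Accepted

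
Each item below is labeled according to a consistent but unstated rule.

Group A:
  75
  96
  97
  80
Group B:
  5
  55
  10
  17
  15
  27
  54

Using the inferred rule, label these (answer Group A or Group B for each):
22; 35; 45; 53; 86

The distinguishing property — at least 75 — holds for all the 'Group A' cases and none of the 'Group B' cases.
22 — 22 < 75, hence Group B. 35 — 35 < 75, hence Group B. 45 — 45 < 75, hence Group B. 53 — 53 < 75, hence Group B. 86 — 86 ≥ 75, hence Group A.

Group B, Group B, Group B, Group B, Group A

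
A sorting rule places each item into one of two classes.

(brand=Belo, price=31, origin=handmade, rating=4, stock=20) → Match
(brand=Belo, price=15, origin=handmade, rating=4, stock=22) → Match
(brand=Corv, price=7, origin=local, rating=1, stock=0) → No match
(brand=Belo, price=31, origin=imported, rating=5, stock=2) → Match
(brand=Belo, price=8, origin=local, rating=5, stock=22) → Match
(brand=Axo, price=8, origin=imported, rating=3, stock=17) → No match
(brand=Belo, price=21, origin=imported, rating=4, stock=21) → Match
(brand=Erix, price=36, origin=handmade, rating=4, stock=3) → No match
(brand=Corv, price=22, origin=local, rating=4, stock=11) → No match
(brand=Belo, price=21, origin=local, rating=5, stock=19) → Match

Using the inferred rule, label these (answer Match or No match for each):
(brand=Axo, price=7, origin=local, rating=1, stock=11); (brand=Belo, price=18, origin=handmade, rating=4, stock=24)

Comparing the two groups points to one rule — brand is Belo.

No match, Match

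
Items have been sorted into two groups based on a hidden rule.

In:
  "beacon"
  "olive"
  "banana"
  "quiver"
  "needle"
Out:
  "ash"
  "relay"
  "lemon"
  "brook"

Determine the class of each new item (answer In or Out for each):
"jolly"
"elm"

Out, Out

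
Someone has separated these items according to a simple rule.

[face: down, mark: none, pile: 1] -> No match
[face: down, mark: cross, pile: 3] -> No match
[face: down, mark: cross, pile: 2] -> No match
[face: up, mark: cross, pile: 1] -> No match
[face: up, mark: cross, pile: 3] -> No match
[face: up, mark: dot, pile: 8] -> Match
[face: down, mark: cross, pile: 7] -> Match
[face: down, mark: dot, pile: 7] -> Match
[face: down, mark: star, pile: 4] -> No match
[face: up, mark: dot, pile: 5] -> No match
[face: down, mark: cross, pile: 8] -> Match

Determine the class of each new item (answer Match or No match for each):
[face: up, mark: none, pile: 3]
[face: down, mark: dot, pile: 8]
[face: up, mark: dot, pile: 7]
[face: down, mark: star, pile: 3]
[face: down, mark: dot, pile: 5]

All 'Match' examples share one property — pile ≥ 7 — and every 'No match' example lacks it.
[face: up, mark: none, pile: 3]: pile = 3 — fails this test, so No match. [face: down, mark: dot, pile: 8]: pile = 8 — satisfies this, so Match. [face: up, mark: dot, pile: 7]: pile = 7 — satisfies this, so Match. [face: down, mark: star, pile: 3]: pile = 3 — fails this test, so No match. [face: down, mark: dot, pile: 5]: pile = 5 — fails this test, so No match.

No match, Match, Match, No match, No match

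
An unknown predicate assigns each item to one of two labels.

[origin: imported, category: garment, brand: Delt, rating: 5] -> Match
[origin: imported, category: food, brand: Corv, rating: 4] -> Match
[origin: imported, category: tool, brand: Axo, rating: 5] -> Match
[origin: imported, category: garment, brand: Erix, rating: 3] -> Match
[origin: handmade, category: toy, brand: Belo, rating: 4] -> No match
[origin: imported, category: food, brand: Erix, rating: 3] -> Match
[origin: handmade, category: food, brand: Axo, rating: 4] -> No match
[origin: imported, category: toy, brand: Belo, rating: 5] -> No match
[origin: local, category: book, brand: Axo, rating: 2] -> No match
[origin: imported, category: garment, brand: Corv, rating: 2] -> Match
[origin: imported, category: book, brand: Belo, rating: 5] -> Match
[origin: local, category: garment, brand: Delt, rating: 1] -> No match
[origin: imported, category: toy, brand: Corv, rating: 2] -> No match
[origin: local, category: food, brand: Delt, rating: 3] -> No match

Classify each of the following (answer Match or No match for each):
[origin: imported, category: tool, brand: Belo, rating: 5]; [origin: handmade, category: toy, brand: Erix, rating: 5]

Match, No match

One predicate separates the groups cleanly: origin is imported AND category is not toy.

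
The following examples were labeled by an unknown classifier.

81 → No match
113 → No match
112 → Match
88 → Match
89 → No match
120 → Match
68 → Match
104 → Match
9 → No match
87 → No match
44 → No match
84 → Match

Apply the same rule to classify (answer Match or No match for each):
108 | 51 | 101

Match, No match, No match

The common property of the 'Match' items is: even AND at least 68. No 'No match' item has it.
108: 108 is even, 108 ≥ 68 — fits, so Match.
51: 51 is odd, 51 < 68 — does not pass, so No match.
101: 101 is odd, 101 ≥ 68 — does not pass, so No match.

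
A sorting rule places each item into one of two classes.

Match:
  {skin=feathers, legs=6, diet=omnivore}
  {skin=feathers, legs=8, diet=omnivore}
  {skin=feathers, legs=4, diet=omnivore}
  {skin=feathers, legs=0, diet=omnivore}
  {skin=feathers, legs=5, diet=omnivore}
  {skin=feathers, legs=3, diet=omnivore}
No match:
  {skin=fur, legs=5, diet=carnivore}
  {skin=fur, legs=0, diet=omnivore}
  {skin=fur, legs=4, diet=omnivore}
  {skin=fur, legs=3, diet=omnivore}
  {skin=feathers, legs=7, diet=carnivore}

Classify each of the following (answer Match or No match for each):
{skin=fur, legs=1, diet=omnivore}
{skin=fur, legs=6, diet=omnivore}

No match, No match

The distinguishing property — skin is feathers AND diet is omnivore — holds for all the 'Match' cases and none of the 'No match' cases.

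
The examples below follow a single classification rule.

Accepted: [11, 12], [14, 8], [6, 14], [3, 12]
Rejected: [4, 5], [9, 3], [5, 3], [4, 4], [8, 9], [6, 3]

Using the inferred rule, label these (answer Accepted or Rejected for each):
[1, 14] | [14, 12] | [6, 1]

Accepted, Accepted, Rejected

A rule that fits every label: max ≥ 11 — true of each 'Accepted' example, false of each 'Rejected' one.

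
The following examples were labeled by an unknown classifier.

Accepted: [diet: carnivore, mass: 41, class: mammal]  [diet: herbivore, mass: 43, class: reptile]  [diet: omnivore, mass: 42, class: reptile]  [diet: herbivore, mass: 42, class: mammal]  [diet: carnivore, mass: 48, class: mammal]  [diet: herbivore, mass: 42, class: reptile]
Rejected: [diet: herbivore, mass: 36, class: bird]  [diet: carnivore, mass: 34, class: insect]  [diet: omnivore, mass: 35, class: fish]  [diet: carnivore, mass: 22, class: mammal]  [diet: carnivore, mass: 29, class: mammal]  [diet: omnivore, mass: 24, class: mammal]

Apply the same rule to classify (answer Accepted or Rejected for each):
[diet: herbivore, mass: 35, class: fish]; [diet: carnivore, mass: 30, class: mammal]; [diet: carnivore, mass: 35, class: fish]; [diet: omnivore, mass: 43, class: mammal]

Rejected, Rejected, Rejected, Accepted

One predicate separates the groups cleanly: mass ≥ 41.
[diet: herbivore, mass: 35, class: fish] → mass = 35 → Rejected. [diet: carnivore, mass: 30, class: mammal] → mass = 30 → Rejected. [diet: carnivore, mass: 35, class: fish] → mass = 35 → Rejected. [diet: omnivore, mass: 43, class: mammal] → mass = 43 → Accepted.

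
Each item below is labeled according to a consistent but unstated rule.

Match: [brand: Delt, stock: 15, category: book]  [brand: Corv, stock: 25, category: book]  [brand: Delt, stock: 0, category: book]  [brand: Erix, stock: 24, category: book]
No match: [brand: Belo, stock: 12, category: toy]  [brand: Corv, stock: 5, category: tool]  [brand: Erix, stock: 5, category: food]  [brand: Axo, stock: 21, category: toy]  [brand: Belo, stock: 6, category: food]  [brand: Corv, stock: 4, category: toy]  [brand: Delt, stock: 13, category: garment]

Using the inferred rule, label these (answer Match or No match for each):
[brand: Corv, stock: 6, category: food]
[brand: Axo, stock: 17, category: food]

Comparing the two groups points to one rule — category is book.

No match, No match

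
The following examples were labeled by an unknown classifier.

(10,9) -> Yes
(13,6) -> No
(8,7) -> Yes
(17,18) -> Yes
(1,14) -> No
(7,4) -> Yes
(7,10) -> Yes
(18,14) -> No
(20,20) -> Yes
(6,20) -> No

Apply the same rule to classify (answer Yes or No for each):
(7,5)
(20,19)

Yes, Yes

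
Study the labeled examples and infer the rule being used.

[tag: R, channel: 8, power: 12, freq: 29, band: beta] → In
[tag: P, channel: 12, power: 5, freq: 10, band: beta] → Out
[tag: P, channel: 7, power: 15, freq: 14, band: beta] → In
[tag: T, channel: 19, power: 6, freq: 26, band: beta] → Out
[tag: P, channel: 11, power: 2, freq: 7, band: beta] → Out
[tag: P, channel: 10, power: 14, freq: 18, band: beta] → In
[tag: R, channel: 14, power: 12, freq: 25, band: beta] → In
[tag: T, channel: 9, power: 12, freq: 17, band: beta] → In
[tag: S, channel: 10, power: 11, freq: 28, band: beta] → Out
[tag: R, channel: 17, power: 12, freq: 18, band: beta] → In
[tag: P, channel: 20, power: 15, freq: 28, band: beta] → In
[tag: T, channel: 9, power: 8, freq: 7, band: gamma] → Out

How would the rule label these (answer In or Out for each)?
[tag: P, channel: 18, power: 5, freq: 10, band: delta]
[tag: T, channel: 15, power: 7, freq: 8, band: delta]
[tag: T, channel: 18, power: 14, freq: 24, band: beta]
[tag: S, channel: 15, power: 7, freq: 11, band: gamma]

Out, Out, In, Out

The simplest hypothesis consistent with all the labels is: power ≥ 12.
[tag: P, channel: 18, power: 5, freq: 10, band: delta]: power = 5, lacks this property → Out.
[tag: T, channel: 15, power: 7, freq: 8, band: delta]: power = 7, lacks this property → Out.
[tag: T, channel: 18, power: 14, freq: 24, band: beta]: power = 14, satisfies this → In.
[tag: S, channel: 15, power: 7, freq: 11, band: gamma]: power = 7, lacks this property → Out.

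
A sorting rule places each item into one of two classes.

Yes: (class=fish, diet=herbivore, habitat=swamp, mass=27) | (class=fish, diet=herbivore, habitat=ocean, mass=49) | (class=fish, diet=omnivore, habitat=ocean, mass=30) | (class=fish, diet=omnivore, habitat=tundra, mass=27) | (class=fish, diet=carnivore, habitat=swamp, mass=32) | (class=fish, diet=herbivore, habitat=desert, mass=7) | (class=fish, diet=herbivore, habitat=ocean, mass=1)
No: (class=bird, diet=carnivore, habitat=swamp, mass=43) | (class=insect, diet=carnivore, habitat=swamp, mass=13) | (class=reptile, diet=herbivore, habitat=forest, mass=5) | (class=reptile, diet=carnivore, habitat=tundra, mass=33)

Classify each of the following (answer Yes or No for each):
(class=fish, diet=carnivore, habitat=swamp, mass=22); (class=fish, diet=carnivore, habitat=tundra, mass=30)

The classifier is using: class is fish.
(class=fish, diet=carnivore, habitat=swamp, mass=22): class is fish, satisfies this → Yes.
(class=fish, diet=carnivore, habitat=tundra, mass=30): class is fish, satisfies this → Yes.

Yes, Yes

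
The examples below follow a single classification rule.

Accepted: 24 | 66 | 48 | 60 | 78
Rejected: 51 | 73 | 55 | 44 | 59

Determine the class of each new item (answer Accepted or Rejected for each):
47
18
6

Rejected, Accepted, Accepted

A rule that fits every label: multiple of 6 — true of each 'Accepted' example, false of each 'Rejected' one.
47: Rejected (47 = 6·7 + 5). 18: Accepted (18 = 6·3). 6: Accepted (6 = 6·1).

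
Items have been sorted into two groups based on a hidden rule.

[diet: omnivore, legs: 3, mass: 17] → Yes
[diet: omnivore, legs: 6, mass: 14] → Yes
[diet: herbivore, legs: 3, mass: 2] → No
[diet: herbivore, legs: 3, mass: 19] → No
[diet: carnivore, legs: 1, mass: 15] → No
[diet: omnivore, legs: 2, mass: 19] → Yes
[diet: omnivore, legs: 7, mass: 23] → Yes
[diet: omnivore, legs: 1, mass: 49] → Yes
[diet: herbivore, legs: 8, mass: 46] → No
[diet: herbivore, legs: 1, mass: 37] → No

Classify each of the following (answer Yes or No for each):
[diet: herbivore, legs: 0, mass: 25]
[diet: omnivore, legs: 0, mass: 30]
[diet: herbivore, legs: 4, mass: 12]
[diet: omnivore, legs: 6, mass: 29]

No, Yes, No, Yes

The distinguishing property — diet is omnivore — holds for all the 'Yes' cases and none of the 'No' cases.
No: [diet: herbivore, legs: 0, mass: 25], since diet is herbivore.
Yes: [diet: omnivore, legs: 0, mass: 30], since diet is omnivore.
No: [diet: herbivore, legs: 4, mass: 12], since diet is herbivore.
Yes: [diet: omnivore, legs: 6, mass: 29], since diet is omnivore.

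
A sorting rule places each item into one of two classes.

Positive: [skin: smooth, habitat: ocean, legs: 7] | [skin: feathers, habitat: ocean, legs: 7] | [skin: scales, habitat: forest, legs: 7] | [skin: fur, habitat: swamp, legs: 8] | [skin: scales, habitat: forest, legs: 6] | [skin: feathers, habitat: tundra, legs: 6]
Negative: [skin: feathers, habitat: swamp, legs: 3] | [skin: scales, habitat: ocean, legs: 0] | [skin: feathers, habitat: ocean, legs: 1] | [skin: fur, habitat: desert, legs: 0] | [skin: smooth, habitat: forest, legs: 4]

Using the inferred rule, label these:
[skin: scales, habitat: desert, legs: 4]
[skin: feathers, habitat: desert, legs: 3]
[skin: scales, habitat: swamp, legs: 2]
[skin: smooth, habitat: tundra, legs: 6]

All 'Positive' examples share one property — legs ≥ 6 — and every 'Negative' example lacks it.
[skin: scales, habitat: desert, legs: 4]: legs = 4, fails this test → Negative.
[skin: feathers, habitat: desert, legs: 3]: legs = 3, fails this test → Negative.
[skin: scales, habitat: swamp, legs: 2]: legs = 2, fails this test → Negative.
[skin: smooth, habitat: tundra, legs: 6]: legs = 6, checks out → Positive.

Negative, Negative, Negative, Positive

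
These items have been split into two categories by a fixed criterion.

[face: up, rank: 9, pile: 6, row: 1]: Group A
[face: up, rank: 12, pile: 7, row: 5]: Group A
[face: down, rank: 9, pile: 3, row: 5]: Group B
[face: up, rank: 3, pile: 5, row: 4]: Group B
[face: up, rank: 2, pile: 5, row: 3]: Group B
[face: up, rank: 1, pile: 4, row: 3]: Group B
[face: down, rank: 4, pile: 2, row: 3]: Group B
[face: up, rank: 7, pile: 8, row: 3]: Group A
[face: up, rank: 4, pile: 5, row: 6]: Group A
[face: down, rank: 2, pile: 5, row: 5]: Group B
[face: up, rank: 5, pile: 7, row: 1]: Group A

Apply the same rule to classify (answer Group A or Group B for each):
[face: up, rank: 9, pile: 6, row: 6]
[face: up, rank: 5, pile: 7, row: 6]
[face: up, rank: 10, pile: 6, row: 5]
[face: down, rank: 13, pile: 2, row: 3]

All 'Group A' examples share one property — face is up AND rank ≥ 4 — and every 'Group B' example lacks it.
[face: up, rank: 9, pile: 6, row: 6] → face is up, rank = 9 → Group A. [face: up, rank: 5, pile: 7, row: 6] → face is up, rank = 5 → Group A. [face: up, rank: 10, pile: 6, row: 5] → face is up, rank = 10 → Group A. [face: down, rank: 13, pile: 2, row: 3] → face is down, rank = 13 → Group B.

Group A, Group A, Group A, Group B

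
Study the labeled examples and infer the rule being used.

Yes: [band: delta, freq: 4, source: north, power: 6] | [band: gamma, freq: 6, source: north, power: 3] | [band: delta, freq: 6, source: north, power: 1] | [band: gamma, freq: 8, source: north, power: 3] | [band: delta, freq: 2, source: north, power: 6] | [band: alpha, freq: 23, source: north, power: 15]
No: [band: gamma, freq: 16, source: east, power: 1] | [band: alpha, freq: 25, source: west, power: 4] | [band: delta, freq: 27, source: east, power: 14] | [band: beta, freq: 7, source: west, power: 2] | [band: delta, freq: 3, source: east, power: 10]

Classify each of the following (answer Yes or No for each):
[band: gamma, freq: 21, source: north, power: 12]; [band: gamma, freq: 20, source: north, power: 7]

A rule that fits every label: source is north — true of each 'Yes' example, false of each 'No' one.

Yes, Yes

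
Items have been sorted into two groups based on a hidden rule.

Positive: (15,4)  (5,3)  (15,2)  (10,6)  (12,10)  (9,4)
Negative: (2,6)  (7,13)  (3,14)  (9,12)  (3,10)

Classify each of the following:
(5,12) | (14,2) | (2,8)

Negative, Positive, Negative

'Positive' ⟺ first > second.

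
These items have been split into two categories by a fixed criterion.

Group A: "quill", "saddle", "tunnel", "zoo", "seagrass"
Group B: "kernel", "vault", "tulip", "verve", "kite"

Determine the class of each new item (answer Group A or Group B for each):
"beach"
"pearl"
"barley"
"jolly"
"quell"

Group B, Group B, Group B, Group A, Group A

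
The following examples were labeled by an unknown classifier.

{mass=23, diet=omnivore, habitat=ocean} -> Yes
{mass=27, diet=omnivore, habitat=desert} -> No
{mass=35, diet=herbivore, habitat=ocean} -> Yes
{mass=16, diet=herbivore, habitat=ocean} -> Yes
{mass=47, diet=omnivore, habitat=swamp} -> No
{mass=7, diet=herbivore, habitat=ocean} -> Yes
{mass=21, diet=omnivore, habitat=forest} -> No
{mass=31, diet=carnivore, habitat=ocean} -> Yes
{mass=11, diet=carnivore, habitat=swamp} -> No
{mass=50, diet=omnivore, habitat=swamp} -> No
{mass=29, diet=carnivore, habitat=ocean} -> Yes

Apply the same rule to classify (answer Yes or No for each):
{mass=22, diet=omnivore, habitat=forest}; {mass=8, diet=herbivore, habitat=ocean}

The classifier is using: habitat is ocean.
{mass=22, diet=omnivore, habitat=forest} → habitat is forest → No. {mass=8, diet=herbivore, habitat=ocean} → habitat is ocean → Yes.

No, Yes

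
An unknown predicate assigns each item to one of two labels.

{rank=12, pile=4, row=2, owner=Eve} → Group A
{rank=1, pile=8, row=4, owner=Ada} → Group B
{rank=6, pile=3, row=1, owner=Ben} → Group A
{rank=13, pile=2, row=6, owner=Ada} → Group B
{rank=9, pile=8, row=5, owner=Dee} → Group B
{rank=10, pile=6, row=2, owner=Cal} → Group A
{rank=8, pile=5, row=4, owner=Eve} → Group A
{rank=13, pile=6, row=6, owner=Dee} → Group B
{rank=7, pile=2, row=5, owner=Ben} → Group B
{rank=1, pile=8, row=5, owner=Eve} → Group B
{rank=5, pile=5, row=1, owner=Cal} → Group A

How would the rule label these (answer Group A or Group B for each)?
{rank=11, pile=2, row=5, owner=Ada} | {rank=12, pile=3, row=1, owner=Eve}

Group B, Group A

The classifier is using: row ≤ 4 AND pile ≤ 6.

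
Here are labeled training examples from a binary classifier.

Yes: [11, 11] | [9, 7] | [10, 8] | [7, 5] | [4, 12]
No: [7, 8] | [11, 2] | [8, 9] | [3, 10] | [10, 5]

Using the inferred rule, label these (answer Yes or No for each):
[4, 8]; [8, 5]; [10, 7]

Yes, No, No

The common property of the 'Yes' items is: sum is even. No 'No' item has it.
[4, 8]: 4+8 = 12 — satisfies this, so Yes. [8, 5]: 8+5 = 13 — does not fit, so No. [10, 7]: 10+7 = 17 — does not fit, so No.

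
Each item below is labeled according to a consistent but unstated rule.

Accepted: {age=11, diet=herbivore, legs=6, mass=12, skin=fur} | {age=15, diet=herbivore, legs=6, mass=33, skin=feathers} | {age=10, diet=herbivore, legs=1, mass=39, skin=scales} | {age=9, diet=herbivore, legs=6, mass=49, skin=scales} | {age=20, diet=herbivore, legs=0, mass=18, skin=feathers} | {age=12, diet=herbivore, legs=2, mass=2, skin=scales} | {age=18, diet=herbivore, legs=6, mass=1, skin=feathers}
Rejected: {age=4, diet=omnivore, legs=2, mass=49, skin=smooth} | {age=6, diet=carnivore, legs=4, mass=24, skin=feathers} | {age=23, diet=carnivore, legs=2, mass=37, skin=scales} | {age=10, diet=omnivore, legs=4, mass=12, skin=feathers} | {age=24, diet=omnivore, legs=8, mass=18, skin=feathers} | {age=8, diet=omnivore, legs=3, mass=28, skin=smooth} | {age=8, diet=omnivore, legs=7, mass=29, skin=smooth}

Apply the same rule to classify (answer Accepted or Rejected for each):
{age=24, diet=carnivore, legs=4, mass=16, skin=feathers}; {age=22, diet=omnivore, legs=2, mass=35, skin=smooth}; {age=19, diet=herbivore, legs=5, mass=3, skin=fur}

Rejected, Rejected, Accepted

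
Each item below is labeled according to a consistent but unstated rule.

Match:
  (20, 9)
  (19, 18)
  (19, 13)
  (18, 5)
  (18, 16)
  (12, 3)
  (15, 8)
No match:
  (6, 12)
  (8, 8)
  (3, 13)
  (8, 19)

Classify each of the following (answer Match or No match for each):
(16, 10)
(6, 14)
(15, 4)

Match, No match, Match

Every 'Match' example satisfies: first > second. None of the 'No match' examples do.
(16, 10) → 16 > 10 → Match.
(6, 14) → 6 < 14 → No match.
(15, 4) → 15 > 4 → Match.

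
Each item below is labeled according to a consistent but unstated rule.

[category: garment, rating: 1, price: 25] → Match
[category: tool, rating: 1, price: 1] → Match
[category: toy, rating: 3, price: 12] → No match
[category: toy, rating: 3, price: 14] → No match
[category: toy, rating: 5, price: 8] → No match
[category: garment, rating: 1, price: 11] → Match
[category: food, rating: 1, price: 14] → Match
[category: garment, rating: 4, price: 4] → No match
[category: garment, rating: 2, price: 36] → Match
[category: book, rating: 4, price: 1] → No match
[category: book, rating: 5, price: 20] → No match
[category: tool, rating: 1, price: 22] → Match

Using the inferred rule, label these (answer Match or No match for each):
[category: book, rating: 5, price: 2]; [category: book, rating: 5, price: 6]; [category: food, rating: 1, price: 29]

No match, No match, Match

The simplest hypothesis consistent with all the labels is: rating ≤ 2.
No match: [category: book, rating: 5, price: 2], since rating = 5.
No match: [category: book, rating: 5, price: 6], since rating = 5.
Match: [category: food, rating: 1, price: 29], since rating = 1.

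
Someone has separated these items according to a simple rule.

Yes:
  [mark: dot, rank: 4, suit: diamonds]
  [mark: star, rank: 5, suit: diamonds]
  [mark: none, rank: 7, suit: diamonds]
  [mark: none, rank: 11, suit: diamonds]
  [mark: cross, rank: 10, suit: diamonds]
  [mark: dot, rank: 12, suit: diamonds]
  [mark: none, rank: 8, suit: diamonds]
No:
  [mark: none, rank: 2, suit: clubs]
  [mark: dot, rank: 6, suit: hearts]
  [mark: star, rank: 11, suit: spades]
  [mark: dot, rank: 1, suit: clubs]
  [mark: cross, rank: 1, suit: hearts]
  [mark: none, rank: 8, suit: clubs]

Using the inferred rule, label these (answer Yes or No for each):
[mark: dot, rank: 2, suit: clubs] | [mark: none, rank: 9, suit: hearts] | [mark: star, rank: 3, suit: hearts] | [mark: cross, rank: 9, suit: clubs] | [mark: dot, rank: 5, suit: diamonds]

Every 'Yes' example satisfies: suit is diamonds. None of the 'No' examples do.

No, No, No, No, Yes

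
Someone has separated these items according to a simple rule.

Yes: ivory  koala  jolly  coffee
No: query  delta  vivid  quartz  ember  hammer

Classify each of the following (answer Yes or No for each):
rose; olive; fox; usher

Yes, Yes, Yes, No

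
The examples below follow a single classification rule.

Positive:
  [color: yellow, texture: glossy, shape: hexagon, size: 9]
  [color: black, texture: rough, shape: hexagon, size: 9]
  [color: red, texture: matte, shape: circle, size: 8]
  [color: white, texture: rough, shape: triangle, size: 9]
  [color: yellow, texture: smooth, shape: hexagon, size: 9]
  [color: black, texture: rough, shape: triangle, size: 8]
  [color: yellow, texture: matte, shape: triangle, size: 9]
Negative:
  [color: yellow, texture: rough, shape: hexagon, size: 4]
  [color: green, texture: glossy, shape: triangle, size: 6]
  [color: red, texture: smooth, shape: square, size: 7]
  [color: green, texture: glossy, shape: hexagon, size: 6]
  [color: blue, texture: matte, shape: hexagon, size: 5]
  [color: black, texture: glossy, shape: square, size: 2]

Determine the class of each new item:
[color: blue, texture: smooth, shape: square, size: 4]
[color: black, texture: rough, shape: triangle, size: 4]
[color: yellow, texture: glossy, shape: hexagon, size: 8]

Negative, Negative, Positive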